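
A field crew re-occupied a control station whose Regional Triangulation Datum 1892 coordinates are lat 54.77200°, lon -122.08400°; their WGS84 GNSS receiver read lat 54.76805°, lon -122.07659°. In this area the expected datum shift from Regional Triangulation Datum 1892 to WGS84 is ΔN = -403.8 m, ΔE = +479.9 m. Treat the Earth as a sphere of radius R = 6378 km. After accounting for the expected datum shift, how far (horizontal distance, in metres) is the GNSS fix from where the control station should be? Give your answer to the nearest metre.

36 m

Observed coordinate differences: Δφ = -0.00395°, Δλ = +0.00741°.
Converting to metres (1° lat = 111317 m, cos φ = 0.576832): observed ΔN = -439.7 m, observed ΔE = 475.8 m.
Subtracting the expected shift leaves a residual of -439.7 − (-403.8) = -35.9 m north and 475.8 − (479.9) = -4.1 m east.
Residual distance = √((-35.9)² + (-4.1)²) = 36.1 m.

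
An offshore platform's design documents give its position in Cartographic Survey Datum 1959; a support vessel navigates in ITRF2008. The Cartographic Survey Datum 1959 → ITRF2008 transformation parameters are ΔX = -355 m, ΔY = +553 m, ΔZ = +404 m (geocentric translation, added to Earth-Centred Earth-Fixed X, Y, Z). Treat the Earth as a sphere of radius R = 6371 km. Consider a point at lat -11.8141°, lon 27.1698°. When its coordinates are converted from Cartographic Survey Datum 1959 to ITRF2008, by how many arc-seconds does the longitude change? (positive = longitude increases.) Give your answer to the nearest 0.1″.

sin φ = -0.204737, cos φ = 0.978817, sin λ = 0.456629, cos λ = 0.889657.
East component: ΔE = −sin λ·ΔX + cos λ·ΔY = −(0.456629)(-355) + (0.889657)(553) = 654.08 m.
1° of latitude spans πR/180 = 111195 m; at latitude φ, 1° of longitude spans that × cos φ = 108839.5 m, so Δλ = 654.08 / 108839.5 × 3600 = 21.635″.

Δλ = 21.6″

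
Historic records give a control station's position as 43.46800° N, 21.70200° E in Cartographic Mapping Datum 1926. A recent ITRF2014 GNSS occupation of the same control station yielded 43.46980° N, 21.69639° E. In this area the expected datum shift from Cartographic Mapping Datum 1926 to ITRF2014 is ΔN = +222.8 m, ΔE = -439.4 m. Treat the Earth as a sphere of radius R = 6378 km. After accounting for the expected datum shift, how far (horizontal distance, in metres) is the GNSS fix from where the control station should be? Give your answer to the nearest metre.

26 m

Observed coordinate differences: Δφ = +0.00180°, Δλ = -0.00561°.
Converting to metres (1° lat = 111317 m, cos φ = 0.725759): observed ΔN = 200.4 m, observed ΔE = -453.2 m.
Subtracting the expected shift leaves a residual of 200.4 − (222.8) = -22.4 m north and -453.2 − (-439.4) = -13.8 m east.
Residual distance = √((-22.4)² + (-13.8)²) = 26.3 m.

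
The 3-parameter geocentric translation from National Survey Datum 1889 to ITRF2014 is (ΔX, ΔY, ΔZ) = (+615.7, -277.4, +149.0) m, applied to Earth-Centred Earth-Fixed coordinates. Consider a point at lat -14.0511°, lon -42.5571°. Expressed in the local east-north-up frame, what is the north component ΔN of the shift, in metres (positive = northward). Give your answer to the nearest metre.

At φ = -14.0511°, λ = -42.5571°: sin φ = -0.242787, cos φ = 0.970080, sin λ = -0.676325, cos λ = 0.736604.
ΔN = −sin φ cos λ·ΔX − sin φ sin λ·ΔY + cos φ·ΔZ = −(-0.242787)(0.736604)(615.7) − (-0.242787)(-0.676325)(-277.4) + (0.970080)(149.0) = 300.20 m.

ΔN = 300 m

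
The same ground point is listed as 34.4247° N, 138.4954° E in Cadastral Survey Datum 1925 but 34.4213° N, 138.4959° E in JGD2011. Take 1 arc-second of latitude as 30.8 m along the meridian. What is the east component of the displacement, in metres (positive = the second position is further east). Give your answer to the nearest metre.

Δφ = 34.4213° − 34.4247° = -0.0034°; Δλ = 138.4959° − 138.4954° = +0.0005°.
1° of latitude = 3600 × 30.80 = 110880 m.
ΔN = Δφ × 110880 = -377.0 m; ΔE = Δλ × 110880 × cos(34.4247°) = +0.0005 × 110880 × 0.824870 = 45.7 m.

ΔE = 46 m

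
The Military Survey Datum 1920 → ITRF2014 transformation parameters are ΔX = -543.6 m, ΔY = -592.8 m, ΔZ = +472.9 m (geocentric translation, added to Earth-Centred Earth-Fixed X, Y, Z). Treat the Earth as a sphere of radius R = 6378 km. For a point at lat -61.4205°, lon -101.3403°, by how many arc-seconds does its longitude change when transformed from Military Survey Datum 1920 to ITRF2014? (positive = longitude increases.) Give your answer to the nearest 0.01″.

sin φ = -0.878154, cos φ = 0.478378, sin λ = -0.980477, cos λ = -0.196636.
East component: ΔE = −sin λ·ΔX + cos λ·ΔY = −(-0.980477)(-543.6) + (-0.196636)(-592.8) = -416.42 m.
1° of latitude spans πR/180 = 111317 m; at latitude φ, 1° of longitude spans that × cos φ = 53251.6 m, so Δλ = -416.42 / 53251.6 × 3600 = -28.152″.

Δλ = -28.15″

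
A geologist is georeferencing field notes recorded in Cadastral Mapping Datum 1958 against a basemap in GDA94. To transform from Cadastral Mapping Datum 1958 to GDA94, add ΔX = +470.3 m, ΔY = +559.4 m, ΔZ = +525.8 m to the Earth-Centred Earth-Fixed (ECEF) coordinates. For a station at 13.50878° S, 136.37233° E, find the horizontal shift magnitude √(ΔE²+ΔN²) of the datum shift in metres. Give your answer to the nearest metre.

897 m

The local east axis at (φ, λ) is (−sin λ, cos λ, 0), so ΔE = −sin(136.37233°)·470.3 + cos(136.37233°)·559.4 = -729.41 m.
The local north axis is (−sin φ cos λ, −sin φ sin λ, cos φ), giving ΔN = -79.521 + 90.160 + 511.253 = 521.89 m.
Horizontal magnitude = √(ΔE² + ΔN²) = √((-729.41)² + 521.89²) = 896.89 m.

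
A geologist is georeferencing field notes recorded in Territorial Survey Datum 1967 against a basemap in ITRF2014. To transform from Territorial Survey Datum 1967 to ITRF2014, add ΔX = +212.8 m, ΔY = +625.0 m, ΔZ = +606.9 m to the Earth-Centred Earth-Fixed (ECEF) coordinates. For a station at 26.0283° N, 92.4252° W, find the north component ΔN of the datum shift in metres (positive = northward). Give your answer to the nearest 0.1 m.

ΔN = 823.3 m

At φ = 26.0283°, λ = -92.4252°: sin φ = 0.438815, cos φ = 0.898577, sin λ = -0.999104, cos λ = -0.042315.
ΔN = −sin φ cos λ·ΔX − sin φ sin λ·ΔY + cos φ·ΔZ = −(0.438815)(-0.042315)(212.8) − (0.438815)(-0.999104)(625.0) + (0.898577)(606.9) = 823.31 m.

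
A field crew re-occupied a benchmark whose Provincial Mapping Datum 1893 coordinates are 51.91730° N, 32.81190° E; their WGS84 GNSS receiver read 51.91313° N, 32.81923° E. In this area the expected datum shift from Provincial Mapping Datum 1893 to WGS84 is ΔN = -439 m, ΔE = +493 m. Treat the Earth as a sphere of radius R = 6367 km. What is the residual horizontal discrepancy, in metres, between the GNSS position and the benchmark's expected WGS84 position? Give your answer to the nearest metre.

26 m

Observed coordinate differences: Δφ = -0.00417°, Δλ = +0.00733°.
Converting to metres (1° lat = 111125 m, cos φ = 0.616798): observed ΔN = -463.4 m, observed ΔE = 502.4 m.
Subtracting the expected shift leaves a residual of -463.4 − (-439) = -24.4 m north and 502.4 − (493) = 9.4 m east.
Residual distance = √((-24.4)² + 9.4²) = 26.1 m.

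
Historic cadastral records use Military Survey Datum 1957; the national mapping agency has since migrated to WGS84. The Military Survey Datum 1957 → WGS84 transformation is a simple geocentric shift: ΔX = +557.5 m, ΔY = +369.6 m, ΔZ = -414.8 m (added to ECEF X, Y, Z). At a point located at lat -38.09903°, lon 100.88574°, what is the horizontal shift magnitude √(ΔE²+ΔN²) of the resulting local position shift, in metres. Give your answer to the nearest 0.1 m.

639.6 m

The local east axis at (φ, λ) is (−sin λ, cos λ, 0), so ΔE = −sin(100.88574°)·557.5 + cos(100.88574°)·369.6 = -617.27 m.
The local north axis is (−sin φ cos λ, −sin φ sin λ, cos φ), giving ΔN = -64.963 + 223.948 − 326.425 = -167.44 m.
Horizontal magnitude = √(ΔE² + ΔN²) = √((-617.27)² + (-167.44)²) = 639.57 m.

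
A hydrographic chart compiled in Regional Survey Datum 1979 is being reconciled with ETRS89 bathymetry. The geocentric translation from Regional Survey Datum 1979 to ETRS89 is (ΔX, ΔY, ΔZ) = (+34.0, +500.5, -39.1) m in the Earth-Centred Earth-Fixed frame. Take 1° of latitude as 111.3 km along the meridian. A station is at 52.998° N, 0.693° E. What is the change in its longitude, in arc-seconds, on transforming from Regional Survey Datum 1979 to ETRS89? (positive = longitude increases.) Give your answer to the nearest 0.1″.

Δλ = 26.9″

sin φ = 0.798615, cos φ = 0.601843, sin λ = 0.012095, cos λ = 0.999927.
East component: ΔE = −sin λ·ΔX + cos λ·ΔY = −(0.012095)(34.0) + (0.999927)(500.5) = 500.05 m.
1° of latitude spans 111300 m; at latitude φ, 1° of longitude spans that × cos φ = 66985.1 m, so Δλ = 500.05 / 66985.1 × 3600 = 26.874″.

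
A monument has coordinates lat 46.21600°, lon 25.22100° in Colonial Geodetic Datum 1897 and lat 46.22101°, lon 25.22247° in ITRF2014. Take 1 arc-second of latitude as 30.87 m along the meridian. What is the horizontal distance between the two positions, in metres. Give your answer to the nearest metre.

Δφ = 46.22101° − 46.21600° = +0.00501°; Δλ = 25.22247° − 25.22100° = +0.00147°.
1° of latitude = 3600 × 30.87 = 111132 m.
ΔN = Δφ × 111132 = 556.8 m; ΔE = Δλ × 111132 × cos(46.21600°) = +0.00147 × 111132 × 0.691942 = 113.0 m.
Distance = √(ΔE² + ΔN²) = √(113.0² + 556.8²) = 568.1 m.

568 m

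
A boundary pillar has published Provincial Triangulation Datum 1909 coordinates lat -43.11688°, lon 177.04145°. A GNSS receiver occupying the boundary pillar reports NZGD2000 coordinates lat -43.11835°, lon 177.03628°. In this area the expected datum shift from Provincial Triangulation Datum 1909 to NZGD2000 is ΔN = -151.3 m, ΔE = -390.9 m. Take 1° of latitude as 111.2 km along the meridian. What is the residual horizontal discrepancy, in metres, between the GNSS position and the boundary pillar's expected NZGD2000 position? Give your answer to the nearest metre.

31 m

Observed coordinate differences: Δφ = -0.00147°, Δλ = -0.00517°.
Converting to metres (1° lat = 111200 m, cos φ = 0.729961): observed ΔN = -163.5 m, observed ΔE = -419.7 m.
Subtracting the expected shift leaves a residual of -163.5 − (-151.3) = -12.2 m north and -419.7 − (-390.9) = -28.8 m east.
Residual distance = √((-12.2)² + (-28.8)²) = 31.2 m.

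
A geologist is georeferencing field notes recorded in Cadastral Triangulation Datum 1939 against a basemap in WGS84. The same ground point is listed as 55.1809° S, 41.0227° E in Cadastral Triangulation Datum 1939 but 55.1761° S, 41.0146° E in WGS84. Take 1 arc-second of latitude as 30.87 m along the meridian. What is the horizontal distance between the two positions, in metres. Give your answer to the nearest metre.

Δφ = -55.1761° − -55.1809° = +0.0048°; Δλ = 41.0146° − 41.0227° = -0.0081°.
1° of latitude = 3600 × 30.87 = 111132 m.
ΔN = Δφ × 111132 = 533.4 m; ΔE = Δλ × 111132 × cos(-55.1809°) = -0.0081 × 111132 × 0.570987 = -514.0 m.
Distance = √(ΔE² + ΔN²) = √((-514.0)² + 533.4²) = 740.8 m.

741 m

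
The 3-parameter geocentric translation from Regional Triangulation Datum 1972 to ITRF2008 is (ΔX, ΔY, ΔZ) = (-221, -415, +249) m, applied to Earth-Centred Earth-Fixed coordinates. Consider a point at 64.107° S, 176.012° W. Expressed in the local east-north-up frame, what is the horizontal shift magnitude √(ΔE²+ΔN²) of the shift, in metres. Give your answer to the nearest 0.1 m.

The local east axis at (φ, λ) is (−sin λ, cos λ, 0), so ΔE = −sin(-176.012°)·(-221) + cos(-176.012°)·(-415) = 398.63 m.
The local north axis is (−sin φ cos λ, −sin φ sin λ, cos φ), giving ΔN = 198.333 + 25.965 + 108.736 = 333.03 m.
Horizontal magnitude = √(ΔE² + ΔN²) = √(398.63² + 333.03²) = 519.44 m.

519.4 m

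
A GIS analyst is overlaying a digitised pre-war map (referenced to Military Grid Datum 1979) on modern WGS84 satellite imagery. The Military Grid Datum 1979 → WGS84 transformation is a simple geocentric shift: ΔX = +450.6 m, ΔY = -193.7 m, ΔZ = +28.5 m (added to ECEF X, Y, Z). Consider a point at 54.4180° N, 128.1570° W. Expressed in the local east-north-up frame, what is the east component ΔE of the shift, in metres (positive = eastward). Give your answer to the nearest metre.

ΔE = 474 m

The local east axis at (φ, λ) is (−sin λ, cos λ, 0), so ΔE = −sin(-128.1570°)·450.6 + cos(-128.1570°)·(-193.7) = 473.99 m.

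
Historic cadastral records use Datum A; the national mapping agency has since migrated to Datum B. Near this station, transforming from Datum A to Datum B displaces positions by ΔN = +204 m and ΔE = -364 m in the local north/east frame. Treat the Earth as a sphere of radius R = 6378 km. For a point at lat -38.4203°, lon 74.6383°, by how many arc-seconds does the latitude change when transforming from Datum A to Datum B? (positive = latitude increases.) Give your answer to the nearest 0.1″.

Δφ = 6.6″

On a sphere of radius R, 1 rad of latitude = R, so Δφ = ΔN / R = 204.0 / 6378000 = 3.1985e-05 rad = 6.597″.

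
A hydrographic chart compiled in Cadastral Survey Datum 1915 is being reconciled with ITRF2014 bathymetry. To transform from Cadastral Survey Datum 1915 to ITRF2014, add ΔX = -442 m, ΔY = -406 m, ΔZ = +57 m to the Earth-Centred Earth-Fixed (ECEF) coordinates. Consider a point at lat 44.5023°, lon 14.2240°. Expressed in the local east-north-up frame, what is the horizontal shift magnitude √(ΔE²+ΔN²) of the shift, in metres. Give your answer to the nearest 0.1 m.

500.0 m

The local east axis at (φ, λ) is (−sin λ, cos λ, 0), so ΔE = −sin(14.2240°)·(-442) + cos(14.2240°)·(-406) = -284.95 m.
The local north axis is (−sin φ cos λ, −sin φ sin λ, cos φ), giving ΔN = 300.316 + 69.925 + 40.654 = 410.90 m.
Horizontal magnitude = √(ΔE² + ΔN²) = √((-284.95)² + 410.90²) = 500.03 m.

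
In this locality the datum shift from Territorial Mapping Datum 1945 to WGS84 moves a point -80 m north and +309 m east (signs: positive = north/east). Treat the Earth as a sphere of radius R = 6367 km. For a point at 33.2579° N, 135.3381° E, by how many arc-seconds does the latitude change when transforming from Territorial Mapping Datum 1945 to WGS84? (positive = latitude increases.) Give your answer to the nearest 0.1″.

Δφ = -2.6″

On a sphere of radius R, 1 rad of latitude = R, so Δφ = ΔN / R = -80.0 / 6367000 = -1.2565e-05 rad = -2.592″.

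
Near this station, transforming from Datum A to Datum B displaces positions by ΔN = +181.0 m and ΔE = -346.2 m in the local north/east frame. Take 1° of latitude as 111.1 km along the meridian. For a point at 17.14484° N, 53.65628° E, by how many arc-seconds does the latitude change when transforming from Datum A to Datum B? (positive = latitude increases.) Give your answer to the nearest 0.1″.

1° of latitude = 111.1 km, so Δφ = 181.0 / 111100 = 0.0016292° = 5.865″.

Δφ = 5.9″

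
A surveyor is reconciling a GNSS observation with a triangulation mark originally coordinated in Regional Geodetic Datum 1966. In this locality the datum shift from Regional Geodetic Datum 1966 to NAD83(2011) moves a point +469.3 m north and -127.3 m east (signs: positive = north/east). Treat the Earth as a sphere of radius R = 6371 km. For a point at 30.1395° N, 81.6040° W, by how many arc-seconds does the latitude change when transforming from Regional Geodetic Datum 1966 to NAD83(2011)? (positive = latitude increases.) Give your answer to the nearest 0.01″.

Δφ = 15.19″

On a sphere of radius R, 1 rad of latitude = R, so Δφ = ΔN / R = 469.3 / 6371000 = 7.3662e-05 rad = 15.194″.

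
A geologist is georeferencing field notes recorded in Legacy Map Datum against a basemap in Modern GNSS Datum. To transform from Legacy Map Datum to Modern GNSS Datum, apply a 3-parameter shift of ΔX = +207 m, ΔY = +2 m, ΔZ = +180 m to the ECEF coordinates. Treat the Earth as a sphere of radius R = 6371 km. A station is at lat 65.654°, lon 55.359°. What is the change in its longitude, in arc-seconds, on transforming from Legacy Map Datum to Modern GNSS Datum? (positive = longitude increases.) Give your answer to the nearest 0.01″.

Δλ = -13.29″

sin φ = 0.911073, cos φ = 0.412246, sin λ = 0.822730, cos λ = 0.568433.
East component: ΔE = −sin λ·ΔX + cos λ·ΔY = −(0.822730)(207) + (0.568433)(2) = -169.17 m.
1° of latitude spans πR/180 = 111195 m; at latitude φ, 1° of longitude spans that × cos φ = 45839.7 m, so Δλ = -169.17 / 45839.7 × 3600 = -13.286″.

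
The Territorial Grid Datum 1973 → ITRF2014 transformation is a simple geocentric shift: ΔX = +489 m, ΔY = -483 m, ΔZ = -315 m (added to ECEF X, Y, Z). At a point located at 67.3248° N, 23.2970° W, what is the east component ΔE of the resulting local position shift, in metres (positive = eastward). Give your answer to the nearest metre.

ΔE = -250 m

At φ = 67.3248°, λ = -23.2970°: sin φ = 0.922705, cos φ = 0.385507, sin λ = -0.395497, cos λ = 0.918467.
ΔE = −sin λ·ΔX + cos λ·ΔY = −(-0.395497)·(489) + (0.918467)·(-483) = -250.22 m.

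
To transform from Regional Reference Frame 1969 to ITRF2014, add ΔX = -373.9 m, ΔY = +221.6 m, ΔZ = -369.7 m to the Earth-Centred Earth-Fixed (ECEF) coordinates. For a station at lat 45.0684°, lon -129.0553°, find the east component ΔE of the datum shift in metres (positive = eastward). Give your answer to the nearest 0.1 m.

At φ = 45.0684°, λ = -129.0553°: sin φ = 0.707950, cos φ = 0.706262, sin λ = -0.776538, cos λ = -0.630070.
ΔE = −sin λ·ΔX + cos λ·ΔY = −(-0.776538)·(-373.9) + (-0.630070)·(221.6) = -429.97 m.

ΔE = -430.0 m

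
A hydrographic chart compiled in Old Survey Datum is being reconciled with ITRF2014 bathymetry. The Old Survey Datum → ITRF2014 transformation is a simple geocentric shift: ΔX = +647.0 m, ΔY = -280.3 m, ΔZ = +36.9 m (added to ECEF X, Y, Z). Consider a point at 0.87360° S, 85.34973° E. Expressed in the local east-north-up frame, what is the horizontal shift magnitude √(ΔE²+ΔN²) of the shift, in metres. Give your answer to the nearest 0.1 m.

668.4 m

At φ = -0.87360°, λ = 85.34973°: sin φ = -0.015247, cos φ = 0.999884, sin λ = 0.996708, cos λ = 0.081073.
ΔE = −sin λ·ΔX + cos λ·ΔY = −(0.996708)·(647.0) + (0.081073)·(-280.3) = -667.60 m.
ΔN = −sin φ cos λ·ΔX − sin φ sin λ·ΔY + cos φ·ΔZ = −(-0.015247)(0.081073)(647.0) − (-0.015247)(0.996708)(-280.3) + (0.999884)(36.9) = 33.44 m.
Horizontal magnitude = √(ΔE² + ΔN²) = √((-667.60)² + 33.44²) = 668.43 m.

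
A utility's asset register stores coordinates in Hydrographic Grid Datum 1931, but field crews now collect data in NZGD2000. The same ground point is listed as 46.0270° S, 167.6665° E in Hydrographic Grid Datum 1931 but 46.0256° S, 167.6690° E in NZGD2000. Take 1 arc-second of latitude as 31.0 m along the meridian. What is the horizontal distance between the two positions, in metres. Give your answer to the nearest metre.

249 m

Δφ = -46.0256° − -46.0270° = +0.0014°; Δλ = 167.6690° − 167.6665° = +0.0025°.
1° of latitude = 3600 × 31.00 = 111600 m.
ΔN = Δφ × 111600 = 156.2 m; ΔE = Δλ × 111600 × cos(-46.0270°) = +0.0025 × 111600 × 0.694319 = 193.7 m.
Distance = √(ΔE² + ΔN²) = √(193.7² + 156.2²) = 248.9 m.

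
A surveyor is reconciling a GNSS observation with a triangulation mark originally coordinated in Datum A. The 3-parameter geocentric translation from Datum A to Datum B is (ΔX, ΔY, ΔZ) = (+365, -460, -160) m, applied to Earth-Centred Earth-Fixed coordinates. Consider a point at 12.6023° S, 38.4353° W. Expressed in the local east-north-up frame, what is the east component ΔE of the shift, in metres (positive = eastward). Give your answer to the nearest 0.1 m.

ΔE = -133.4 m

At φ = -12.6023°, λ = -38.4353°: sin φ = -0.218182, cos φ = 0.975908, sin λ = -0.621630, cos λ = 0.783311.
ΔE = −sin λ·ΔX + cos λ·ΔY = −(-0.621630)·(365) + (0.783311)·(-460) = -133.43 m.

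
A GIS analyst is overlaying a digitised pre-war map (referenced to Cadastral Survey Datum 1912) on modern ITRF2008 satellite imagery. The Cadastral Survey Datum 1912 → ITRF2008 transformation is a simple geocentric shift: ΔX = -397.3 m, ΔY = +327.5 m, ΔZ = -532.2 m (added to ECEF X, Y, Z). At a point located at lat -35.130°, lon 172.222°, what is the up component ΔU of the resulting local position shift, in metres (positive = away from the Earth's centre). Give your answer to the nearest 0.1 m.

The local up (radial) axis is (cos φ cos λ, cos φ sin λ, sin φ), giving ΔU = 321.942 + 36.249 + 306.246 = 664.44 m.

ΔU = 664.4 m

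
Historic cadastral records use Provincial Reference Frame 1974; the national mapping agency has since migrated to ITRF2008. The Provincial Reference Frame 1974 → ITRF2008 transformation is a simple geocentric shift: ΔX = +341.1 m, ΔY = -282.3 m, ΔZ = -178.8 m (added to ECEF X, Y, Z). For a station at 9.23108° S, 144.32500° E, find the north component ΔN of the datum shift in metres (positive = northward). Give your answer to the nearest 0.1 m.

The local north axis is (−sin φ cos λ, −sin φ sin λ, cos φ), giving ΔN = -44.450 − 26.410 − 176.484 = -247.34 m.

ΔN = -247.3 m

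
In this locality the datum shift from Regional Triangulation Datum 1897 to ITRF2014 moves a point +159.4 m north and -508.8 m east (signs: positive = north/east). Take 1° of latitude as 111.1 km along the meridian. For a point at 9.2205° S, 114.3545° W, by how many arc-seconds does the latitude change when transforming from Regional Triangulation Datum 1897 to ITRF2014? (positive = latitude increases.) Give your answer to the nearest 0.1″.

Δφ = 5.2″

1° of latitude = 111.1 km, so Δφ = 159.4 / 111100 = 0.0014347° = 5.165″.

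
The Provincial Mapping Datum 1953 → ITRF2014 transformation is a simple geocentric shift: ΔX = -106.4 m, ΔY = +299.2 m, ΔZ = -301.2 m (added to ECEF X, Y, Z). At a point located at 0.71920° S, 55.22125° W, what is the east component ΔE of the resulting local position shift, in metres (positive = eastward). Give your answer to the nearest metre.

ΔE = 83 m

The local east axis at (φ, λ) is (−sin λ, cos λ, 0), so ΔE = −sin(-55.22125°)·(-106.4) + cos(-55.22125°)·299.2 = 83.27 m.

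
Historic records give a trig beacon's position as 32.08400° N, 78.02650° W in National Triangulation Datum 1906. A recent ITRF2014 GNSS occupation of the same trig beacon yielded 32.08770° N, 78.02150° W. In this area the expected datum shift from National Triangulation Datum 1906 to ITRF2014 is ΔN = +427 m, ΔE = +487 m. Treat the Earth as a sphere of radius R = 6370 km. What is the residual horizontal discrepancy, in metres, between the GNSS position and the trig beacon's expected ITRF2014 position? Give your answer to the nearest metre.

Observed coordinate differences: Δφ = +0.00370°, Δλ = +0.00500°.
Converting to metres (1° lat = 111177 m, cos φ = 0.847270): observed ΔN = 411.4 m, observed ΔE = 471.0 m.
Subtracting the expected shift leaves a residual of 411.4 − (427) = -15.6 m north and 471.0 − (487) = -16.0 m east.
Residual distance = √((-15.6)² + (-16.0)²) = 22.4 m.

22 m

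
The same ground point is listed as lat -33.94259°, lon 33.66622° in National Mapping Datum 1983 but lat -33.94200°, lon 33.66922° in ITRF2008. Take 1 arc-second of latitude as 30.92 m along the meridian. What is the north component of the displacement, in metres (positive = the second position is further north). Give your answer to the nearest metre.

Δφ = -33.94200° − -33.94259° = +0.00059°; Δλ = 33.66922° − 33.66622° = +0.00300°.
1° of latitude = 3600 × 30.92 = 111312 m.
ΔN = Δφ × 111312 = 65.7 m; ΔE = Δλ × 111312 × cos(-33.94259°) = +0.00300 × 111312 × 0.829597 = 277.0 m.

ΔN = 66 m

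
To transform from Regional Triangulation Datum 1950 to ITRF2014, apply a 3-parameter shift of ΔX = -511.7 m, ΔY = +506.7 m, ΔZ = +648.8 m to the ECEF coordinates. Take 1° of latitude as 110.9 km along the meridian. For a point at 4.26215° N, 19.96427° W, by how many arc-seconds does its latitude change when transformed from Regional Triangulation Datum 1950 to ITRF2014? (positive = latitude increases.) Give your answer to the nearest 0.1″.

Δφ = 22.6″

sin φ = 0.074320, cos φ = 0.997234, sin λ = -0.341434, cos λ = 0.939906.
North component: ΔN = −sin φ cos λ·ΔX − sin φ sin λ·ΔY + cos φ·ΔZ = −(0.074320)(0.939906)(-511.7) − (0.074320)(-0.341434)(506.7) + (0.997234)(648.8) = 695.61 m.
1° of latitude spans 110900 m, so Δφ = 695.61 / 110900 × 3600 = 22.581″.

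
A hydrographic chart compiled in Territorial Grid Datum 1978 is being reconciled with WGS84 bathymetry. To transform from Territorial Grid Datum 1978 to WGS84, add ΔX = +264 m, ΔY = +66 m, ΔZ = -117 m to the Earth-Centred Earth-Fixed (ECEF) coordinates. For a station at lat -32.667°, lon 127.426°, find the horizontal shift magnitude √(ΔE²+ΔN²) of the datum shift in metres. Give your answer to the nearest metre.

295 m

The local east axis at (φ, λ) is (−sin λ, cos λ, 0), so ΔE = −sin(127.426°)·264 + cos(127.426°)·66 = -249.76 m.
The local north axis is (−sin φ cos λ, −sin φ sin λ, cos φ), giving ΔN = -86.600 + 28.290 − 98.493 = -156.80 m.
Horizontal magnitude = √(ΔE² + ΔN²) = √((-249.76)² + (-156.80)²) = 294.90 m.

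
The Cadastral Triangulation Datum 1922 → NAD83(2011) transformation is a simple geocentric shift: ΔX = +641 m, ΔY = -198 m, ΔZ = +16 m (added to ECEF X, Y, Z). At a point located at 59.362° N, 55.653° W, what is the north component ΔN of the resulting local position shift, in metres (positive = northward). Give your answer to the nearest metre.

ΔN = -444 m

At φ = 59.362°, λ = -55.653°: sin φ = 0.860404, cos φ = 0.509612, sin λ = -0.825636, cos λ = 0.564204.
ΔN = −sin φ cos λ·ΔX − sin φ sin λ·ΔY + cos φ·ΔZ = −(0.860404)(0.564204)(641) − (0.860404)(-0.825636)(-198) + (0.509612)(16) = -443.67 m.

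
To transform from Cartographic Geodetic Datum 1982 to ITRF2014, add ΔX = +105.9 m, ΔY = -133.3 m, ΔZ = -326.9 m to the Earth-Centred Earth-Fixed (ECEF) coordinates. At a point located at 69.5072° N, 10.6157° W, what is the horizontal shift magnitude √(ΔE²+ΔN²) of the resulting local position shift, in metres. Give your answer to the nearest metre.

At φ = 69.5072°, λ = -10.6157°: sin φ = 0.936716, cos φ = 0.350090, sin λ = -0.184221, cos λ = 0.982885.
ΔE = −sin λ·ΔX + cos λ·ΔY = −(-0.184221)·(105.9) + (0.982885)·(-133.3) = -111.51 m.
ΔN = −sin φ cos λ·ΔX − sin φ sin λ·ΔY + cos φ·ΔZ = −(0.936716)(0.982885)(105.9) − (0.936716)(-0.184221)(-133.3) + (0.350090)(-326.9) = -234.95 m.
Horizontal magnitude = √(ΔE² + ΔN²) = √((-111.51)² + (-234.95)²) = 260.07 m.

260 m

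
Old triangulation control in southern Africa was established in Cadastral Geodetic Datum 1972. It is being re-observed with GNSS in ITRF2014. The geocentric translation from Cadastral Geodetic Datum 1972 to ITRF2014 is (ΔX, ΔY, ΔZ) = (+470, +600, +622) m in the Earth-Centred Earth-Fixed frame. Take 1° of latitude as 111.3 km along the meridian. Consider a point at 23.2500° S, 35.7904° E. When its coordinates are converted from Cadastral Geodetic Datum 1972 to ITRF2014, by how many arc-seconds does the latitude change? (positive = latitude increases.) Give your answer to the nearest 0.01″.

Δφ = 27.83″

sin φ = -0.394744, cos φ = 0.918791, sin λ = 0.584822, cos λ = 0.811162.
North component: ΔN = −sin φ cos λ·ΔX − sin φ sin λ·ΔY + cos φ·ΔZ = −(-0.394744)(0.811162)(470) − (-0.394744)(0.584822)(600) + (0.918791)(622) = 860.50 m.
1° of latitude spans 111300 m, so Δφ = 860.50 / 111300 × 3600 = 27.833″.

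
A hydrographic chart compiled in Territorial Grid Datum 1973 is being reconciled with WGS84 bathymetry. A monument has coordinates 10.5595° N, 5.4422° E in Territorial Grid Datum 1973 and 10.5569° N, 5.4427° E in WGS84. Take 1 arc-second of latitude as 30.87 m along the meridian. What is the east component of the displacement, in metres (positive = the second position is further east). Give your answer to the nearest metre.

ΔE = 55 m

Δφ = 10.5569° − 10.5595° = -0.0026°; Δλ = 5.4427° − 5.4422° = +0.0005°.
1° of latitude = 3600 × 30.87 = 111132 m.
ΔN = Δφ × 111132 = -288.9 m; ΔE = Δλ × 111132 × cos(10.5595°) = +0.0005 × 111132 × 0.983065 = 54.6 m.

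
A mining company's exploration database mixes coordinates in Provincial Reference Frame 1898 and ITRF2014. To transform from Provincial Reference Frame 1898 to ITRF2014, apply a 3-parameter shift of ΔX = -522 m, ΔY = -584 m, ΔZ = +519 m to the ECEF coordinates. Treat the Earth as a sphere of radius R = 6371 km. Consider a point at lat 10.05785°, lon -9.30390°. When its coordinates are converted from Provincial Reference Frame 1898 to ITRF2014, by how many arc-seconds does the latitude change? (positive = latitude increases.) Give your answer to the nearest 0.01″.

Δφ = 18.92″

sin φ = 0.174642, cos φ = 0.984632, sin λ = -0.161671, cos λ = 0.986845.
North component: ΔN = −sin φ cos λ·ΔX − sin φ sin λ·ΔY + cos φ·ΔZ = −(0.174642)(0.986845)(-522) − (0.174642)(-0.161671)(-584) + (0.984632)(519) = 584.50 m.
1° of latitude spans πR/180 = 111195 m, so Δφ = 584.50 / 111195 × 3600 = 18.923″.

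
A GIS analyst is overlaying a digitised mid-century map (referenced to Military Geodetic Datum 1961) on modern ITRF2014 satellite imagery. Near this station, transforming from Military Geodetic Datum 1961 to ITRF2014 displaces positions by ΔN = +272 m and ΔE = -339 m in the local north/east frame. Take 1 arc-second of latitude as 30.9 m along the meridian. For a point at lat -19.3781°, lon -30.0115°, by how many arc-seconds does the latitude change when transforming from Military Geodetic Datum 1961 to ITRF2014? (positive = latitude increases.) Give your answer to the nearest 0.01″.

1″ of latitude = 30.90 m, so Δφ = 272.0 / 30.90 = 8.803″.

Δφ = 8.80″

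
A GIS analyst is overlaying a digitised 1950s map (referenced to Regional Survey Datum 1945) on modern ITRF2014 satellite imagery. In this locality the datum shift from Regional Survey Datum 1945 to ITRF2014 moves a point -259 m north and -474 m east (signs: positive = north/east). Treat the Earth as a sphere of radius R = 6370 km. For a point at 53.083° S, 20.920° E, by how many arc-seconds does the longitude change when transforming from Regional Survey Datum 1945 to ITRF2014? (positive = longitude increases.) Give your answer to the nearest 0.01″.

At latitude -53.083°, cos φ = 0.600657.
One radian of longitude at latitude φ spans R cos φ, so Δλ = ΔE / (R cos φ) = -474.0 / (6370000 × 0.600657) = -1.2388e-04 rad = -25.553″.

Δλ = -25.55″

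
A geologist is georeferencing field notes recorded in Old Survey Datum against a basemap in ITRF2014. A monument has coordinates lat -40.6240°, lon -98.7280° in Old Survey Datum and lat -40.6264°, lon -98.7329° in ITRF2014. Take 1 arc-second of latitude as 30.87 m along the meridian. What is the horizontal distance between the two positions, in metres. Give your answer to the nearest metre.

Δφ = -40.6264° − -40.6240° = -0.0024°; Δλ = -98.7329° − -98.7280° = -0.0049°.
1° of latitude = 3600 × 30.87 = 111132 m.
ΔN = Δφ × 111132 = -266.7 m; ΔE = Δλ × 111132 × cos(-40.6240°) = -0.0049 × 111132 × 0.758999 = -413.3 m.
Distance = √(ΔE² + ΔN²) = √((-413.3)² + (-266.7)²) = 491.9 m.

492 m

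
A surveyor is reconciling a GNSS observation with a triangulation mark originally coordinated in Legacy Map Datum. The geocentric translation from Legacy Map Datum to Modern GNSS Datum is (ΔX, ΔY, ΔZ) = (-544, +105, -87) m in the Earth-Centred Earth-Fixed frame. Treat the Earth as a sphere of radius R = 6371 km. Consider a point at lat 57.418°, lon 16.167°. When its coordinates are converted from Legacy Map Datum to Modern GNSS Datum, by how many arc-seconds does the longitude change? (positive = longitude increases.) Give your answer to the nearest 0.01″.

sin φ = 0.842622, cos φ = 0.538506, sin λ = 0.278438, cos λ = 0.960454.
East component: ΔE = −sin λ·ΔX + cos λ·ΔY = −(0.278438)(-544) + (0.960454)(105) = 252.32 m.
1° of latitude spans πR/180 = 111195 m; at latitude φ, 1° of longitude spans that × cos φ = 59879.1 m, so Δλ = 252.32 / 59879.1 × 3600 = 15.170″.

Δλ = 15.17″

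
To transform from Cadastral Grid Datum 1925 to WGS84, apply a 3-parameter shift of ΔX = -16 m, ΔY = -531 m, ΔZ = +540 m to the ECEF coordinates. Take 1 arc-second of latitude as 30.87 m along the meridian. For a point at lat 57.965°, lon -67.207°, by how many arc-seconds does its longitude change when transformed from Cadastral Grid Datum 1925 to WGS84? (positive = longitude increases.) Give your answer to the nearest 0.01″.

sin φ = 0.847724, cos φ = 0.530437, sin λ = -0.921910, cos λ = 0.387403.
East component: ΔE = −sin λ·ΔX + cos λ·ΔY = −(-0.921910)(-16) + (0.387403)(-531) = -220.46 m.
1° of latitude spans 3600 × 30.87 = 111132 m; at latitude φ, 1° of longitude spans that × cos φ = 58948.5 m, so Δλ = -220.46 / 58948.5 × 3600 = -13.464″.

Δλ = -13.46″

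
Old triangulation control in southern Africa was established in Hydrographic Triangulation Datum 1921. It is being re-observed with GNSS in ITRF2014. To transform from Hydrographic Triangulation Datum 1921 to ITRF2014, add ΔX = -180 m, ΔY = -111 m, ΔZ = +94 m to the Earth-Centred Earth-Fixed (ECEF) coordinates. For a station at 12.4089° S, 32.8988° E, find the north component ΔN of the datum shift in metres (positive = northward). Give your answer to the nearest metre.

ΔN = 46 m

The local north axis is (−sin φ cos λ, −sin φ sin λ, cos φ), giving ΔN = -32.477 − 12.956 + 91.804 = 46.37 m.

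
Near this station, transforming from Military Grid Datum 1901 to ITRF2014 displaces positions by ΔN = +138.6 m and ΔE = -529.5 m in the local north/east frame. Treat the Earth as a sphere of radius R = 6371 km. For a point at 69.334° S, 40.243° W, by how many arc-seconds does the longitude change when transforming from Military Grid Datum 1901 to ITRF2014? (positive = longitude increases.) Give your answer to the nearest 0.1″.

Δλ = -48.6″

At latitude -69.334°, cos φ = 0.352920.
One radian of longitude at latitude φ spans R cos φ, so Δλ = ΔE / (R cos φ) = -529.5 / (6371000 × 0.352920) = -2.3550e-04 rad = -48.574″.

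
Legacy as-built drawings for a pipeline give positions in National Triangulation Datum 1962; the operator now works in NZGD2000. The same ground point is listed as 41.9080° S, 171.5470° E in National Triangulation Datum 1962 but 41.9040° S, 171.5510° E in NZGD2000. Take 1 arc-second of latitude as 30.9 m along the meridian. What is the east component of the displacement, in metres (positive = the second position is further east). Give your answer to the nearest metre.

ΔE = 331 m

Δφ = -41.9040° − -41.9080° = +0.0040°; Δλ = 171.5510° − 171.5470° = +0.0040°.
1° of latitude = 3600 × 30.90 = 111240 m.
ΔN = Δφ × 111240 = 445.0 m; ΔE = Δλ × 111240 × cos(-41.9080°) = +0.0040 × 111240 × 0.744218 = 331.1 m.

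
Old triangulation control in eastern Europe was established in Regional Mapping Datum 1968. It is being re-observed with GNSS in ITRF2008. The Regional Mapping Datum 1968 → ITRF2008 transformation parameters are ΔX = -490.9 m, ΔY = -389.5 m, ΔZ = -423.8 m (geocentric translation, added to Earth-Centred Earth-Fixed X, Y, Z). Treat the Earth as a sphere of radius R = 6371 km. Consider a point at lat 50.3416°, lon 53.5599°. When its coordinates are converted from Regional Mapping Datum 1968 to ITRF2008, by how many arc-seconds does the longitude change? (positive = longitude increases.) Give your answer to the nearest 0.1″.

sin φ = 0.769863, cos φ = 0.638209, sin λ = 0.804478, cos λ = 0.593982.
East component: ΔE = −sin λ·ΔX + cos λ·ΔY = −(0.804478)(-490.9) + (0.593982)(-389.5) = 163.56 m.
1° of latitude spans πR/180 = 111195 m; at latitude φ, 1° of longitude spans that × cos φ = 70965.6 m, so Δλ = 163.56 / 70965.6 × 3600 = 8.297″.

Δλ = 8.3″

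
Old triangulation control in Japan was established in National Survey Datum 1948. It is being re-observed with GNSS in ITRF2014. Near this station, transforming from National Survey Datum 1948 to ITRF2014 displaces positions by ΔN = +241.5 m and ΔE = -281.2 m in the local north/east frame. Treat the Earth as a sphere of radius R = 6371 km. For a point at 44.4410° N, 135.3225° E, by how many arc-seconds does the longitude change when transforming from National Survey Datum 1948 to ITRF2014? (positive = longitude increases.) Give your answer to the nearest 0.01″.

Δλ = -12.75″

At latitude 44.4410°, cos φ = 0.713972.
One radian of longitude at latitude φ spans R cos φ, so Δλ = ΔE / (R cos φ) = -281.2 / (6371000 × 0.713972) = -6.1820e-05 rad = -12.751″.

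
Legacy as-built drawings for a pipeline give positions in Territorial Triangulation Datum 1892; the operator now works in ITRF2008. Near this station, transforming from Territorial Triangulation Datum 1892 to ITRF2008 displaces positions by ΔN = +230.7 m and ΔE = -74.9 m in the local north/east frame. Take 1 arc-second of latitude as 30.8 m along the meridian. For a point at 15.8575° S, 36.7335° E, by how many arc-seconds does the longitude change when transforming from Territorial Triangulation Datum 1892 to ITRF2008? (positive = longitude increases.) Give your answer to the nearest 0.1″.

At latitude -15.8575°, cos φ = 0.961944.
1″ of longitude at this latitude = 30.80 × cos φ = 29.6279 m, so Δλ = -74.9 / 29.6279 = -2.528″.

Δλ = -2.5″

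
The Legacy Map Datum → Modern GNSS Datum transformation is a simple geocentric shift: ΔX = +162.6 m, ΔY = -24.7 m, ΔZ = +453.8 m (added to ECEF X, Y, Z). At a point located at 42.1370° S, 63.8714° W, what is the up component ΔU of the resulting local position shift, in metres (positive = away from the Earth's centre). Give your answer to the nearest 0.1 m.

The local up (radial) axis is (cos φ cos λ, cos φ sin λ, sin φ), giving ΔU = 53.100 + 16.444 − 304.457 = -234.91 m.

ΔU = -234.9 m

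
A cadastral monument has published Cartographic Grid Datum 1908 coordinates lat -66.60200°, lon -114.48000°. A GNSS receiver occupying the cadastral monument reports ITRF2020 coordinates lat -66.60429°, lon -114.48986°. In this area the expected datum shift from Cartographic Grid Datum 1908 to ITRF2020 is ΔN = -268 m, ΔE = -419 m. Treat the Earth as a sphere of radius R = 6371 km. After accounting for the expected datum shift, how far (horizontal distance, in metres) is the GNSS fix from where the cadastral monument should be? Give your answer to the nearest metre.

Observed coordinate differences: Δφ = -0.00229°, Δλ = -0.00986°.
Converting to metres (1° lat = 111195 m, cos φ = 0.397116): observed ΔN = -254.6 m, observed ΔE = -435.4 m.
Subtracting the expected shift leaves a residual of -254.6 − (-268) = 13.4 m north and -435.4 − (-419) = -16.4 m east.
Residual distance = √(13.4² + (-16.4)²) = 21.1 m.

21 m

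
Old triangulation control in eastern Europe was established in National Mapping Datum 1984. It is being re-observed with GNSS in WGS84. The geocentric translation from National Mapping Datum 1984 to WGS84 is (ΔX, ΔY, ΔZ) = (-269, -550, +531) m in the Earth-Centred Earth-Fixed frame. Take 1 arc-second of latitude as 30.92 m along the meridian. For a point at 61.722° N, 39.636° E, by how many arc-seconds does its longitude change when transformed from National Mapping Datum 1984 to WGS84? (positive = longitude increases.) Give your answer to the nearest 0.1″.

sin φ = 0.880659, cos φ = 0.473750, sin λ = 0.637908, cos λ = 0.770113.
East component: ΔE = −sin λ·ΔX + cos λ·ΔY = −(0.637908)(-269) + (0.770113)(-550) = -251.96 m.
1° of latitude spans 3600 × 30.92 = 111312 m; at latitude φ, 1° of longitude spans that × cos φ = 52734.1 m, so Δλ = -251.96 / 52734.1 × 3600 = -17.201″.

Δλ = -17.2″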